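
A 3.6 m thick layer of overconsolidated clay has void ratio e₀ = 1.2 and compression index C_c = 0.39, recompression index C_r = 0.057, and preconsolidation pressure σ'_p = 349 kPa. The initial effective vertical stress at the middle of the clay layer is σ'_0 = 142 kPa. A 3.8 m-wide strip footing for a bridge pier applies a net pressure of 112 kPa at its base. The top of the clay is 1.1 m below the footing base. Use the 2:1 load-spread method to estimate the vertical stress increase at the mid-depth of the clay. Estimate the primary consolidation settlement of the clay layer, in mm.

Mid-depth of clay below the footing base: z = 1.1 + 3.6/2 = 2.9 m.
Stress increase at mid-clay by the 2:1 spreading method:
Δσ = qB/(B+z) = 112×3.8/(3.8+2.9) = 63.522 kPa
Final effective stress: σ'_f = 142 + 63.522 = 205.52 kPa.
σ'_f = 205.52 ≤ σ'_p = 349 kPa, so the clay remains overconsolidated and only the recompression index applies:
S_c = C_r·H/(1+e₀)·log₁₀(σ'_f/σ'_0) = 0.057×3.6/2.2×log₁₀(205.52/142)
    = 0.093275 × 0.16057 = 0.01498 m

S_c ≈ 15 mm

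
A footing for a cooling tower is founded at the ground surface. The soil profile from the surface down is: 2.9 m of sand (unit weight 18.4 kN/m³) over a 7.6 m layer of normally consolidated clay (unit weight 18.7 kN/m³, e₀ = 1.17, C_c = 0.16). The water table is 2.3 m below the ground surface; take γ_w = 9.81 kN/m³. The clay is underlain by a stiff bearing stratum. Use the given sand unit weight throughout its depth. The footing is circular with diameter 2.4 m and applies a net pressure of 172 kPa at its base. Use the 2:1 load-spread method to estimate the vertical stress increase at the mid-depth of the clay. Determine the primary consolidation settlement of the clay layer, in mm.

Mid-depth of clay below the ground surface: z = 2.9 + 7.6/2 = 6.7 m.
Total vertical stress at mid-clay: σ_v = 18.4×2.9 + 18.7×3.8 = 124.42 kPa.
Pore pressure: u = 9.81×(6.7 − 2.3) = 43.164 kPa.
Initial effective stress: σ'_0 = σ_v − u = 124.42 − 43.164 = 81.256 kPa.
Stress increase at mid-clay by the 2:1 spreading method:
Δσ ≈ qD²/(D+z)² = 172×2.4²/(2.4+6.7)² = 11.964 kPa
Final effective stress: σ'_f = σ'_0 + Δσ = 81.256 + 11.964 = 93.22 kPa.
Normally consolidated clay, so the full stress increment lies on the virgin compression line:
S_c = C_c·H/(1+e₀)·log₁₀(σ'_f/σ'_0) = 0.16×7.6/(1+1.17)×log₁₀(93.22/81.256)
    = 0.56037 × 0.059654 = 0.03343 m

S_c ≈ 33.4 mm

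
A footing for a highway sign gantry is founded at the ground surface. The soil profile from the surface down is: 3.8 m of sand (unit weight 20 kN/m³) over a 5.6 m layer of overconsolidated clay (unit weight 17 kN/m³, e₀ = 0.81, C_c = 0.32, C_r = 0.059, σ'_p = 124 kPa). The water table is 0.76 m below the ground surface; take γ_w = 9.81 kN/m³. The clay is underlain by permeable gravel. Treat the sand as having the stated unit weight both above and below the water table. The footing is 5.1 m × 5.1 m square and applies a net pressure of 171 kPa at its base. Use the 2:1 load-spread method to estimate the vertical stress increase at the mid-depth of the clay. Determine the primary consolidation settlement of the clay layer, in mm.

Mid-depth of clay below the ground surface: z = 3.8 + 5.6/2 = 6.6 m.
Total vertical stress at mid-clay: σ_v = 20×3.8 + 17×2.8 = 123.6 kPa.
Pore pressure: u = 9.81×(6.6 − 0.76) = 57.29 kPa.
Initial effective stress: σ'_0 = σ_v − u = 123.6 − 57.29 = 66.31 kPa.
Stress increase at mid-clay by the 2:1 spreading method:
Δσ = qBL/((B+z)(L+z)) = 171×5.1×5.1/((5.1+6.6)(5.1+6.6)) = 32.491 kPa
Final effective stress: σ'_f = 66.31 + 32.491 = 98.801 kPa.
σ'_f = 98.801 ≤ σ'_p = 124 kPa, so the clay remains overconsolidated and only the recompression index applies:
S_c = C_r·H/(1+e₀)·log₁₀(σ'_f/σ'_0) = 0.059×5.6/1.81×log₁₀(98.801/66.31)
    = 0.18254 × 0.17318 = 0.03161 m

S_c ≈ 31.6 mm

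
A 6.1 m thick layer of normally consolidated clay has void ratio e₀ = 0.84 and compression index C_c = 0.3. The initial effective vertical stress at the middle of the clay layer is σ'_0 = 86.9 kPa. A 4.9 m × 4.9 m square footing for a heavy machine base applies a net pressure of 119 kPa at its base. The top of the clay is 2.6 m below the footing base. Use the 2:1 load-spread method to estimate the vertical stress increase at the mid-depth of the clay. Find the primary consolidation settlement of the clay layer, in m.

Mid-depth of clay below the footing base: z = 2.6 + 6.1/2 = 5.65 m.
Stress increase at mid-clay by the 2:1 spreading method:
Δσ = qBL/((B+z)(L+z)) = 119×4.9×4.9/((4.9+5.65)(4.9+5.65)) = 25.67 kPa
Final effective stress: σ'_f = σ'_0 + Δσ = 86.9 + 25.67 = 112.57 kPa.
Normally consolidated clay, so the full stress increment lies on the virgin compression line:
S_c = C_c·H/(1+e₀)·log₁₀(σ'_f/σ'_0) = 0.3×6.1/(1+0.84)×log₁₀(112.57/86.9)
    = 0.99457 × 0.1124 = 0.1118 m

S_c ≈ 0.112 m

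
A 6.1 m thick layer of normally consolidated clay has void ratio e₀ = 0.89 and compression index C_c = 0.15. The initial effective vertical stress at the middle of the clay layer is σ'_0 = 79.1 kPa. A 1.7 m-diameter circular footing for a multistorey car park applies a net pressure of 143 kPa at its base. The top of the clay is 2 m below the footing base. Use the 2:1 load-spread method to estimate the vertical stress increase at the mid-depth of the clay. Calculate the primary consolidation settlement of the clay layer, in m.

S_c ≈ 0.0228 m

Mid-depth of clay below the footing base: z = 2 + 6.1/2 = 5.05 m.
Stress increase at mid-clay by the 2:1 spreading method:
Δσ ≈ qD²/(D+z)² = 143×1.7²/(1.7+5.05)² = 9.0704 kPa
Final effective stress: σ'_f = σ'_0 + Δσ = 79.1 + 9.0704 = 88.17 kPa.
Normally consolidated clay, so the full stress increment lies on the virgin compression line:
S_c = C_c·H/(1+e₀)·log₁₀(σ'_f/σ'_0) = 0.15×6.1/(1+0.89)×log₁₀(88.17/79.1)
    = 0.48413 × 0.047144 = 0.02282 m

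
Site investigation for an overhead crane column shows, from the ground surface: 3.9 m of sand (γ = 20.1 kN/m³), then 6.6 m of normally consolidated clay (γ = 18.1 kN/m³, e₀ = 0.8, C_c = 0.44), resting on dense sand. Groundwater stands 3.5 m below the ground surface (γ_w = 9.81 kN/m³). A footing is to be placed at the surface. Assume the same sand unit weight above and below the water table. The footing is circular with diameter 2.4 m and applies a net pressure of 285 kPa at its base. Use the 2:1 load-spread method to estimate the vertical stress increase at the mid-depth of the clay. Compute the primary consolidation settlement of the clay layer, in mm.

Mid-depth of clay below the ground surface: z = 3.9 + 6.6/2 = 7.2 m.
Total vertical stress at mid-clay: σ_v = 20.1×3.9 + 18.1×3.3 = 138.12 kPa.
Pore pressure: u = 9.81×(7.2 − 3.5) = 36.297 kPa.
Initial effective stress: σ'_0 = σ_v − u = 138.12 − 36.297 = 101.82 kPa.
Stress increase at mid-clay by the 2:1 spreading method:
Δσ ≈ qD²/(D+z)² = 285×2.4²/(2.4+7.2)² = 17.812 kPa
Final effective stress: σ'_f = σ'_0 + Δσ = 101.82 + 17.812 = 119.63 kPa.
Normally consolidated clay, so the full stress increment lies on the virgin compression line:
S_c = C_c·H/(1+e₀)·log₁₀(σ'_f/σ'_0) = 0.44×6.6/(1+0.8)×log₁₀(119.63/101.82)
    = 1.6133 × 0.070007 = 0.1129 m

S_c ≈ 113 mm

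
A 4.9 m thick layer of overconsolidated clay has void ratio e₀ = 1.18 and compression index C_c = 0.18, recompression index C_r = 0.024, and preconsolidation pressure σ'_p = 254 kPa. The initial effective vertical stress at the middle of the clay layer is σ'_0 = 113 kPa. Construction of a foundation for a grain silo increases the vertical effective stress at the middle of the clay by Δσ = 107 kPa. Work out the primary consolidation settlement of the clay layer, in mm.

S_c ≈ 15.6 mm

Final effective stress: σ'_f = 113 + 107 = 220 kPa.
σ'_f = 220 ≤ σ'_p = 254 kPa, so the clay remains overconsolidated and only the recompression index applies:
S_c = C_r·H/(1+e₀)·log₁₀(σ'_f/σ'_0) = 0.024×4.9/2.18×log₁₀(220/113)
    = 0.053945 × 0.28934 = 0.01561 m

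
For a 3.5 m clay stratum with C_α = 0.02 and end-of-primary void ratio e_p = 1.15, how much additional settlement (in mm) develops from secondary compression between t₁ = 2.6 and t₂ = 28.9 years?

Secondary compression: S_s = C_α·H/(1+e_p)·log₁₀(t₂/t₁)
S_s = 0.02×3.5/(1+1.15)×log₁₀(28.9/2.6)
    = 0.03256 × 1.046 = 0.03405 m

S_s ≈ 34.1 mm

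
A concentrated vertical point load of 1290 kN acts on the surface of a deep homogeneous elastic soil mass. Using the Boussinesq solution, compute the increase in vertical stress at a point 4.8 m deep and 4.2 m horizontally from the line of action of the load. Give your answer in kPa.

Δσ_z ≈ 6.45 kPa

Boussinesq vertical stress below a point load on an elastic half-space:
Δσ_z = 3P/(2πz²) · [1 + (r/z)²]^(−5/2)
r/z = 4.2/4.8 = 0.875; [1+(r/z)²]^(−5/2) = 0.24141.
Δσ_z = 3×1290/(2π×4.8²) × 0.24141 = 26.733 × 0.24141 = 6.454 kPa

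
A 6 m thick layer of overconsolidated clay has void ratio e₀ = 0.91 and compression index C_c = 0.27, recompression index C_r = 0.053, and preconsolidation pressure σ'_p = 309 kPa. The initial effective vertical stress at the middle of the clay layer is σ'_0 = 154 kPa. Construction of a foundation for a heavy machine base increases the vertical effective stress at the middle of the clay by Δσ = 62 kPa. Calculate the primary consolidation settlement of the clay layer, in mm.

Final effective stress: σ'_f = 154 + 62 = 216 kPa.
σ'_f = 216 ≤ σ'_p = 309 kPa, so the clay remains overconsolidated and only the recompression index applies:
S_c = C_r·H/(1+e₀)·log₁₀(σ'_f/σ'_0) = 0.053×6/1.91×log₁₀(216/154)
    = 0.16649 × 0.14693 = 0.02446 m

S_c ≈ 24.5 mm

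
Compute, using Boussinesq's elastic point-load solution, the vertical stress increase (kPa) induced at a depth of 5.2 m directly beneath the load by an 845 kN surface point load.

Boussinesq vertical stress below a point load on an elastic half-space:
Δσ_z = 3P/(2πz²) · [1 + (r/z)²]^(−5/2)
r/z = 0/5.2 = 0; [1+(r/z)²]^(−5/2) = 1.
Δσ_z = 3×845/(2π×5.2²) × 1 = 14.921 × 1 = 14.92 kPa

Δσ_z ≈ 14.9 kPa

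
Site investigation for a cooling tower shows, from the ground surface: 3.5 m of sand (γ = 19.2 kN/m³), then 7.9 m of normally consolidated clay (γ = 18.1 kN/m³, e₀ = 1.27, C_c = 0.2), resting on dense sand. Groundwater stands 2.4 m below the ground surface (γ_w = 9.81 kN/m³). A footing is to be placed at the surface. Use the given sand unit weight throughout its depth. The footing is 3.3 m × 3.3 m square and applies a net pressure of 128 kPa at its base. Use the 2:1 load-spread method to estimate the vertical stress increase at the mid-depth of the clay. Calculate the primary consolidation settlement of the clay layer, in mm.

Mid-depth of clay below the ground surface: z = 3.5 + 7.9/2 = 7.45 m.
Total vertical stress at mid-clay: σ_v = 19.2×3.5 + 18.1×3.95 = 138.69 kPa.
Pore pressure: u = 9.81×(7.45 − 2.4) = 49.541 kPa.
Initial effective stress: σ'_0 = σ_v − u = 138.69 − 49.541 = 89.149 kPa.
Stress increase at mid-clay by the 2:1 spreading method:
Δσ = qBL/((B+z)(L+z)) = 128×3.3×3.3/((3.3+7.45)(3.3+7.45)) = 12.062 kPa
Final effective stress: σ'_f = σ'_0 + Δσ = 89.149 + 12.062 = 101.21 kPa.
Normally consolidated clay, so the full stress increment lies on the virgin compression line:
S_c = C_c·H/(1+e₀)·log₁₀(σ'_f/σ'_0) = 0.2×7.9/(1+1.27)×log₁₀(101.21/89.149)
    = 0.69604 × 0.055107 = 0.03836 m

S_c ≈ 38.4 mm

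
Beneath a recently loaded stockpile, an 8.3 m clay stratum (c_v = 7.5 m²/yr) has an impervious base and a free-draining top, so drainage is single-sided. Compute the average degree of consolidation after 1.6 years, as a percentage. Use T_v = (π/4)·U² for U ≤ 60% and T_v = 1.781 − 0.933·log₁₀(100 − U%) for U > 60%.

U ≈ 47.1 %

Drainage path length: H_d = H = 8.3 m (single drainage).
T_v = c_v·t/H_d² = 7.5×1.6/8.3² = 0.17419.
T_v = 0.17419 corresponds to the U ≤ 60% branch:
U = √(4T_v/π) = 0.4709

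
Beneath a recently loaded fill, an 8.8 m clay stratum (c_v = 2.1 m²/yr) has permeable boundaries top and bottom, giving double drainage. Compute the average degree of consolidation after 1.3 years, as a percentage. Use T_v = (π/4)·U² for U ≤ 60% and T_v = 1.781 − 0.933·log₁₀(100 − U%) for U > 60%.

U ≈ 42.4 %

Drainage path length: H_d = H/2 = 4.4 m (double drainage).
T_v = c_v·t/H_d² = 2.1×1.3/4.4² = 0.14101.
T_v = 0.14101 corresponds to the U ≤ 60% branch:
U = √(4T_v/π) = 0.4237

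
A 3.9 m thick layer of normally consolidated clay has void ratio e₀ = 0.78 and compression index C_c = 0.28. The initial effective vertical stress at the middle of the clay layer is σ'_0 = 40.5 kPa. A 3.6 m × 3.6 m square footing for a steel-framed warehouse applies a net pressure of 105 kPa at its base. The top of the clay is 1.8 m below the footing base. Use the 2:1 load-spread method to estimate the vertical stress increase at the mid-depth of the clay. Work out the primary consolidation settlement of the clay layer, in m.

Mid-depth of clay below the footing base: z = 1.8 + 3.9/2 = 3.75 m.
Stress increase at mid-clay by the 2:1 spreading method:
Δσ = qBL/((B+z)(L+z)) = 105×3.6×3.6/((3.6+3.75)(3.6+3.75)) = 25.19 kPa
Final effective stress: σ'_f = σ'_0 + Δσ = 40.5 + 25.19 = 65.69 kPa.
Normally consolidated clay, so the full stress increment lies on the virgin compression line:
S_c = C_c·H/(1+e₀)·log₁₀(σ'_f/σ'_0) = 0.28×3.9/(1+0.78)×log₁₀(65.69/40.5)
    = 0.61348 × 0.21004 = 0.1289 m

S_c ≈ 0.129 m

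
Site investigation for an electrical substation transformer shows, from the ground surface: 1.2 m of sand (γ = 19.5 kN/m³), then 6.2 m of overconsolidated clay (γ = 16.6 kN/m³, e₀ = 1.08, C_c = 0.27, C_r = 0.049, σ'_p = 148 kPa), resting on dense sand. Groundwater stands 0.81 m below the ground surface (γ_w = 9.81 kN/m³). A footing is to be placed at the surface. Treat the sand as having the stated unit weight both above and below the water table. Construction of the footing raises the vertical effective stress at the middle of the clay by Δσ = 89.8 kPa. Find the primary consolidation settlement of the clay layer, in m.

Mid-depth of clay below the ground surface: z = 1.2 + 6.2/2 = 4.3 m.
Total vertical stress at mid-clay: σ_v = 19.5×1.2 + 16.6×3.1 = 74.86 kPa.
Pore pressure: u = 9.81×(4.3 − 0.81) = 34.237 kPa.
Initial effective stress: σ'_0 = σ_v − u = 74.86 − 34.237 = 40.623 kPa.
Final effective stress: σ'_f = 40.623 + 89.8 = 130.42 kPa.
σ'_f = 130.42 ≤ σ'_p = 148 kPa, so the clay remains overconsolidated and only the recompression index applies:
S_c = C_r·H/(1+e₀)·log₁₀(σ'_f/σ'_0) = 0.049×6.2/2.08×log₁₀(130.42/40.623)
    = 0.14606 × 0.50657 = 0.07399 m

S_c ≈ 0.074 m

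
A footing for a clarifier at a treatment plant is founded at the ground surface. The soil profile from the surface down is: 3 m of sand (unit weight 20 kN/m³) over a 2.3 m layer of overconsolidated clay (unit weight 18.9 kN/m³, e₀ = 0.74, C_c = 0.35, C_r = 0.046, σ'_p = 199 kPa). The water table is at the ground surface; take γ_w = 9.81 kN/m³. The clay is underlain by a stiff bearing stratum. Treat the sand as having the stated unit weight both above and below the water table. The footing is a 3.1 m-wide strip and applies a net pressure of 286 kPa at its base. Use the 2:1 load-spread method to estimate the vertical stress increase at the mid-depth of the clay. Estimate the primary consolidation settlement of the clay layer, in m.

S_c ≈ 0.0365 m

Mid-depth of clay below the ground surface: z = 3 + 2.3/2 = 4.15 m.
Total vertical stress at mid-clay: σ_v = 20×3 + 18.9×1.15 = 81.735 kPa.
Pore pressure: u = 9.81×(4.15 − 0) = 40.712 kPa.
Initial effective stress: σ'_0 = σ_v − u = 81.735 − 40.712 = 41.023 kPa.
Stress increase at mid-clay by the 2:1 spreading method:
Δσ = qB/(B+z) = 286×3.1/(3.1+4.15) = 122.29 kPa
Final effective stress: σ'_f = 41.023 + 122.29 = 163.31 kPa.
σ'_f = 163.31 ≤ σ'_p = 199 kPa, so the clay remains overconsolidated and only the recompression index applies:
S_c = C_r·H/(1+e₀)·log₁₀(σ'_f/σ'_0) = 0.046×2.3/1.74×log₁₀(163.31/41.023)
    = 0.060803 × 0.59999 = 0.03648 m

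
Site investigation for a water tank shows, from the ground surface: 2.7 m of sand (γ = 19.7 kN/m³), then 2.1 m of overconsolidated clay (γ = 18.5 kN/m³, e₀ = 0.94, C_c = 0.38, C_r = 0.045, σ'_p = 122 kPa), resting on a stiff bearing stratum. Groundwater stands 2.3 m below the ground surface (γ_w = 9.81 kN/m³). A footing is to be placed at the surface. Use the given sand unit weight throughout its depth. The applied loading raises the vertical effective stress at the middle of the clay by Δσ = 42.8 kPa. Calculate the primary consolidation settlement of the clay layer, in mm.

Mid-depth of clay below the ground surface: z = 2.7 + 2.1/2 = 3.75 m.
Total vertical stress at mid-clay: σ_v = 19.7×2.7 + 18.5×1.05 = 72.615 kPa.
Pore pressure: u = 9.81×(3.75 − 2.3) = 14.225 kPa.
Initial effective stress: σ'_0 = σ_v − u = 72.615 − 14.225 = 58.39 kPa.
Final effective stress: σ'_f = 58.39 + 42.8 = 101.19 kPa.
σ'_f = 101.19 ≤ σ'_p = 122 kPa, so the clay remains overconsolidated and only the recompression index applies:
S_c = C_r·H/(1+e₀)·log₁₀(σ'_f/σ'_0) = 0.045×2.1/1.94×log₁₀(101.19/58.39)
    = 0.048712 × 0.2388 = 0.01163 m

S_c ≈ 11.6 mm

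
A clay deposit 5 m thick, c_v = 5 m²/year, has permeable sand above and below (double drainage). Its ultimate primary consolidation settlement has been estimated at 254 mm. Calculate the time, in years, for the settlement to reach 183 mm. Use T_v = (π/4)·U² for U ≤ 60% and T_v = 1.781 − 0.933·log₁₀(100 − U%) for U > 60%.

Drainage path length: H_d = H/2 = 2.5 m (double drainage).
U = S(t)/S_ult = 183/254 = 0.7205.
U > 60%: T_v = 1.781 − 0.933·log₁₀(100 − 72.047) = 0.43149.
t = T_v·H_d²/c_v = 0.43149×2.5²/5 = 0.5394 years.

t ≈ 0.539 years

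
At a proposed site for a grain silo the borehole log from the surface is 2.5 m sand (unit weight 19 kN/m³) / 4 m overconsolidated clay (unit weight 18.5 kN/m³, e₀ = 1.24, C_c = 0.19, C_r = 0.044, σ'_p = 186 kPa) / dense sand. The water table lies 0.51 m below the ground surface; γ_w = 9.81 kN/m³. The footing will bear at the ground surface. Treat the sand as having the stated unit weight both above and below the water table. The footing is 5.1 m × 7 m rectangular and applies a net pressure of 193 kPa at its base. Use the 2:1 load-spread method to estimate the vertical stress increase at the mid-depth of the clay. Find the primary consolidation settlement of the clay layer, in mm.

Mid-depth of clay below the ground surface: z = 2.5 + 4/2 = 4.5 m.
Total vertical stress at mid-clay: σ_v = 19×2.5 + 18.5×2 = 84.5 kPa.
Pore pressure: u = 9.81×(4.5 − 0.51) = 39.142 kPa.
Initial effective stress: σ'_0 = σ_v − u = 84.5 − 39.142 = 45.358 kPa.
Stress increase at mid-clay by the 2:1 spreading method:
Δσ = qBL/((B+z)(L+z)) = 193×5.1×7/((5.1+4.5)(7+4.5)) = 62.41 kPa
Final effective stress: σ'_f = 45.358 + 62.41 = 107.77 kPa.
σ'_f = 107.77 ≤ σ'_p = 186 kPa, so the clay remains overconsolidated and only the recompression index applies:
S_c = C_r·H/(1+e₀)·log₁₀(σ'_f/σ'_0) = 0.044×4/2.24×log₁₀(107.77/45.358)
    = 0.078571 × 0.37584 = 0.02953 m

S_c ≈ 29.5 mm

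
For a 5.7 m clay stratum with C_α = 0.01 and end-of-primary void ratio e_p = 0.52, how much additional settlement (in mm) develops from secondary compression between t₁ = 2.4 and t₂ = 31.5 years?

Secondary compression: S_s = C_α·H/(1+e_p)·log₁₀(t₂/t₁)
S_s = 0.01×5.7/(1+0.52)×log₁₀(31.5/2.4)
    = 0.0375 × 1.118 = 0.04193 m

S_s ≈ 41.9 mm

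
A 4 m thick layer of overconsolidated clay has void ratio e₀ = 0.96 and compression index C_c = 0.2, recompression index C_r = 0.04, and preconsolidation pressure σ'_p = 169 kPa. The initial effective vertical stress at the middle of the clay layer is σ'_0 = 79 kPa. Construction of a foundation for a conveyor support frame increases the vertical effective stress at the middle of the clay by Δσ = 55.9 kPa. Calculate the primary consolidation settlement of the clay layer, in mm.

S_c ≈ 19 mm

Final effective stress: σ'_f = 79 + 55.9 = 134.9 kPa.
σ'_f = 134.9 ≤ σ'_p = 169 kPa, so the clay remains overconsolidated and only the recompression index applies:
S_c = C_r·H/(1+e₀)·log₁₀(σ'_f/σ'_0) = 0.04×4/1.96×log₁₀(134.9/79)
    = 0.081632 × 0.23238 = 0.01897 m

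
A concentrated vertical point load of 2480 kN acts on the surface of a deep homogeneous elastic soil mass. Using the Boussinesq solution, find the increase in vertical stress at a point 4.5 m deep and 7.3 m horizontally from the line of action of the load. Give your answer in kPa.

Boussinesq vertical stress below a point load on an elastic half-space:
Δσ_z = 3P/(2πz²) · [1 + (r/z)²]^(−5/2)
r/z = 7.3/4.5 = 1.6222; [1+(r/z)²]^(−5/2) = 0.039788.
Δσ_z = 3×2480/(2π×4.5²) × 0.039788 = 58.475 × 0.039788 = 2.327 kPa

Δσ_z ≈ 2.33 kPa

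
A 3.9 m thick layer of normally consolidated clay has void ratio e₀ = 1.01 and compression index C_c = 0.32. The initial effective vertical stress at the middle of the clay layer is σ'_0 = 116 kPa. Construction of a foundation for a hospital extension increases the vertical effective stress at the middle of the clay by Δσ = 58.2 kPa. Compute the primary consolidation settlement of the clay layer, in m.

Final effective stress: σ'_f = σ'_0 + Δσ = 116 + 58.2 = 174.2 kPa.
Normally consolidated clay, so the full stress increment lies on the virgin compression line:
S_c = C_c·H/(1+e₀)·log₁₀(σ'_f/σ'_0) = 0.32×3.9/(1+1.01)×log₁₀(174.2/116)
    = 0.6209 × 0.17659 = 0.1096 m

S_c ≈ 0.11 m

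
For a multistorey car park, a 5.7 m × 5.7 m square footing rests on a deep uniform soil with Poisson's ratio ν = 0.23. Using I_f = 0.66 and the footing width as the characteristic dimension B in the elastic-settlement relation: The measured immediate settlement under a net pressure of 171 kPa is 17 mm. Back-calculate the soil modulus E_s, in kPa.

S_e = q·B·(1−ν²)/E_s · I_f  ⇒  E_s = q·B·(1−ν²)·I_f / S_e.
E_s = 171 × 5.7 × 0.9471 × 0.66 / 0.017 = 35840 kPa

E_s ≈ 35800 kPa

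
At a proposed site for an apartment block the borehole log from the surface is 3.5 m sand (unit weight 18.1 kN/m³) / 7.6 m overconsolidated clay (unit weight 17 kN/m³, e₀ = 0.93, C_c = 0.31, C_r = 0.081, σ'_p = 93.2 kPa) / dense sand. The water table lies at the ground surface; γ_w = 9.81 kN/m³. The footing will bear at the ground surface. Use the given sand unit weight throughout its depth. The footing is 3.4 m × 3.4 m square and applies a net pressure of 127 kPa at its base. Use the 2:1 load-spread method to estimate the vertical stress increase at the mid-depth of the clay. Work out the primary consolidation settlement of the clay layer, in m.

S_c ≈ 0.0284 m

Mid-depth of clay below the ground surface: z = 3.5 + 7.6/2 = 7.3 m.
Total vertical stress at mid-clay: σ_v = 18.1×3.5 + 17×3.8 = 127.95 kPa.
Pore pressure: u = 9.81×(7.3 − 0) = 71.613 kPa.
Initial effective stress: σ'_0 = σ_v − u = 127.95 − 71.613 = 56.337 kPa.
Stress increase at mid-clay by the 2:1 spreading method:
Δσ = qBL/((B+z)(L+z)) = 127×3.4×3.4/((3.4+7.3)(3.4+7.3)) = 12.823 kPa
Final effective stress: σ'_f = 56.337 + 12.823 = 69.16 kPa.
σ'_f = 69.16 ≤ σ'_p = 93.2 kPa, so the clay remains overconsolidated and only the recompression index applies:
S_c = C_r·H/(1+e₀)·log₁₀(σ'_f/σ'_0) = 0.081×7.6/1.93×log₁₀(69.16/56.337)
    = 0.31896 × 0.089061 = 0.02841 m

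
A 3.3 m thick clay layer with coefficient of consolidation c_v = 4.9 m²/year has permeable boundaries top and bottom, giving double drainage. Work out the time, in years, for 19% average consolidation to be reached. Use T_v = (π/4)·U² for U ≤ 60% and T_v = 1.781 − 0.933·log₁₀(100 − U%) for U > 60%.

Drainage path length: H_d = H/2 = 1.65 m (double drainage).
U ≤ 60%: T_v = (π/4)·U² = (π/4)×0.19² = 0.028353.
t = T_v·H_d²/c_v = 0.028353×1.65²/4.9 = 0.01575 years.

t ≈ 0.0158 years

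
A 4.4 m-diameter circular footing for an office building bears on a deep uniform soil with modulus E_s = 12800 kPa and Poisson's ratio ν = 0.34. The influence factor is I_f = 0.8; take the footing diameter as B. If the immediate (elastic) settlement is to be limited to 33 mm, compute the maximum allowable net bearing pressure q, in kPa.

S_e = q·B·(1−ν²)/E_s · I_f  ⇒  q = S_e·E_s / (B·(1−ν²)·I_f).
q = 0.033 × 12800 / (4.4 × 0.8844 × 0.8) = 135.7 kPa

q ≈ 136 kPa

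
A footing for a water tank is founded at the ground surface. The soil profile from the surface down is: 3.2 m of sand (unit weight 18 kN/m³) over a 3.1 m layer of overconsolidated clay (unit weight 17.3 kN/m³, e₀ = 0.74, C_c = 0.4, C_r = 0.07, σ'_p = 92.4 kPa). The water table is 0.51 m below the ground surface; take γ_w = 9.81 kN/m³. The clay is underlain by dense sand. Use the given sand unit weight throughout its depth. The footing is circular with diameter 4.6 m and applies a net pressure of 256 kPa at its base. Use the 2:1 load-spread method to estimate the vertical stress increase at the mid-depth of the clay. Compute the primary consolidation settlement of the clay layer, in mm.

S_c ≈ 80.6 mm

Mid-depth of clay below the ground surface: z = 3.2 + 3.1/2 = 4.75 m.
Total vertical stress at mid-clay: σ_v = 18×3.2 + 17.3×1.55 = 84.415 kPa.
Pore pressure: u = 9.81×(4.75 − 0.51) = 41.594 kPa.
Initial effective stress: σ'_0 = σ_v − u = 84.415 − 41.594 = 42.821 kPa.
Stress increase at mid-clay by the 2:1 spreading method:
Δσ ≈ qD²/(D+z)² = 256×4.6²/(4.6+4.75)² = 61.963 kPa
Final effective stress: σ'_f = 42.821 + 61.963 = 104.78 kPa.
σ'_f = 104.78 > σ'_p = 92.4 kPa, so the stress path crosses the preconsolidation pressure — recompression up to σ'_p, then virgin compression beyond:
S_c = H/(1+e₀)·[C_r·log₁₀(σ'_p/σ'_0) + C_c·log₁₀(σ'_f/σ'_p)]
    = 3.1/1.74 × [0.07×log₁₀(92.4/42.821) + 0.4×log₁₀(104.78/92.4)]
    = 1.7816 × [0.023381 + 0.021843] = 0.08057 m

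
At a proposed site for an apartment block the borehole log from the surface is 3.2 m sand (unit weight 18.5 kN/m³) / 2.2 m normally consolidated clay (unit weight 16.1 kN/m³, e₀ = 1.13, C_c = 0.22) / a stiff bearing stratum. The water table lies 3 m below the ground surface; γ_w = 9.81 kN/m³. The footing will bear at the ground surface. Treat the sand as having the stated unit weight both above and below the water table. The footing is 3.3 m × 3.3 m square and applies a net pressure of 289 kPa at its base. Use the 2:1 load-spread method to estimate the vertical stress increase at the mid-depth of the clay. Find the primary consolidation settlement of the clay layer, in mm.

Mid-depth of clay below the ground surface: z = 3.2 + 2.2/2 = 4.3 m.
Total vertical stress at mid-clay: σ_v = 18.5×3.2 + 16.1×1.1 = 76.91 kPa.
Pore pressure: u = 9.81×(4.3 − 3) = 12.753 kPa.
Initial effective stress: σ'_0 = σ_v − u = 76.91 − 12.753 = 64.157 kPa.
Stress increase at mid-clay by the 2:1 spreading method:
Δσ = qBL/((B+z)(L+z)) = 289×3.3×3.3/((3.3+4.3)(3.3+4.3)) = 54.488 kPa
Final effective stress: σ'_f = σ'_0 + Δσ = 64.157 + 54.488 = 118.64 kPa.
Normally consolidated clay, so the full stress increment lies on the virgin compression line:
S_c = C_c·H/(1+e₀)·log₁₀(σ'_f/σ'_0) = 0.22×2.2/(1+1.13)×log₁₀(118.64/64.157)
    = 0.22723 × 0.26699 = 0.06067 m

S_c ≈ 60.7 mm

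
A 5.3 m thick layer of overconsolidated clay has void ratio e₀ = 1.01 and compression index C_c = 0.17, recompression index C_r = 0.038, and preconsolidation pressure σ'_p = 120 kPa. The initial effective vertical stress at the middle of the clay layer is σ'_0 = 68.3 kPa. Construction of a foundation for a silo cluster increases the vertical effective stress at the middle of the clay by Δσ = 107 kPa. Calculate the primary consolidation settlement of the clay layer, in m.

Final effective stress: σ'_f = 68.3 + 107 = 175.3 kPa.
σ'_f = 175.3 > σ'_p = 120 kPa, so the stress path crosses the preconsolidation pressure — recompression up to σ'_p, then virgin compression beyond:
S_c = H/(1+e₀)·[C_r·log₁₀(σ'_p/σ'_0) + C_c·log₁₀(σ'_f/σ'_p)]
    = 5.3/2.01 × [0.038×log₁₀(120/68.3) + 0.17×log₁₀(175.3/120)]
    = 2.6368 × [0.0093009 + 0.027982] = 0.09831 m

S_c ≈ 0.0983 m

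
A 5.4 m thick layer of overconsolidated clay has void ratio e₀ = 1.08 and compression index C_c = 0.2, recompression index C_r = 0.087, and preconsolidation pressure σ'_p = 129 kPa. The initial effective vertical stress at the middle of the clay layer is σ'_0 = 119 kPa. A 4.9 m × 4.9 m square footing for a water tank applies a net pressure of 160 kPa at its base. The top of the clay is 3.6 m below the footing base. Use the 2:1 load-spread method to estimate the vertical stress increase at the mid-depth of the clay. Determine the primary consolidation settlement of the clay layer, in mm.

Mid-depth of clay below the footing base: z = 3.6 + 5.4/2 = 6.3 m.
Stress increase at mid-clay by the 2:1 spreading method:
Δσ = qBL/((B+z)(L+z)) = 160×4.9×4.9/((4.9+6.3)(4.9+6.3)) = 30.625 kPa
Final effective stress: σ'_f = 119 + 30.625 = 149.62 kPa.
σ'_f = 149.62 > σ'_p = 129 kPa, so the stress path crosses the preconsolidation pressure — recompression up to σ'_p, then virgin compression beyond:
S_c = H/(1+e₀)·[C_r·log₁₀(σ'_p/σ'_0) + C_c·log₁₀(σ'_f/σ'_p)]
    = 5.4/2.08 × [0.087×log₁₀(129/119) + 0.2×log₁₀(149.62/129)]
    = 2.5962 × [0.0030487 + 0.01288] = 0.04135 m

S_c ≈ 41.4 mm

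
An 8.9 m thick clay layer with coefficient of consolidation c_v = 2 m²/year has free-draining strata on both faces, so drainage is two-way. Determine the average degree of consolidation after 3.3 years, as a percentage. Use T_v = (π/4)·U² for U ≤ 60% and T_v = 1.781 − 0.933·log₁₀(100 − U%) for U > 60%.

U ≈ 64.4 %

Drainage path length: H_d = H/2 = 4.45 m (double drainage).
T_v = c_v·t/H_d² = 2×3.3/4.45² = 0.33329.
T_v = 0.33329 corresponds to the U > 60% branch:
U = 1 − 10^((1.781 − T_v)/0.933)/100 = 0.6438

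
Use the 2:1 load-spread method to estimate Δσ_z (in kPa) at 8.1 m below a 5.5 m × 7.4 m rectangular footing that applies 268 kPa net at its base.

By the 2:1 method the load spreads at 1 horizontal : 2 vertical, so at depth z the loaded area has grown by z in each plan dimension:
Δσ = qBL/((B+z)(L+z)) = 268×5.5×7.4/((5.5+8.1)(7.4+8.1)) = 51.744 kPa

Δσ_z ≈ 51.7 kPa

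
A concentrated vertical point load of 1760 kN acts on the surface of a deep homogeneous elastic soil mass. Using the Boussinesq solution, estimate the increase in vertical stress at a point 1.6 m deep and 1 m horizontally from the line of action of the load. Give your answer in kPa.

Boussinesq vertical stress below a point load on an elastic half-space:
Δσ_z = 3P/(2πz²) · [1 + (r/z)²]^(−5/2)
r/z = 1/1.6 = 0.625; [1+(r/z)²]^(−5/2) = 0.43851.
Δσ_z = 3×1760/(2π×1.6²) × 0.43851 = 328.26 × 0.43851 = 143.9 kPa

Δσ_z ≈ 144 kPa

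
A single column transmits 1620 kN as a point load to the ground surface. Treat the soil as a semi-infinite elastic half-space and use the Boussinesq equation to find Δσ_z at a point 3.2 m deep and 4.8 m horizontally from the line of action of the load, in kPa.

Δσ_z ≈ 3.97 kPa

Boussinesq vertical stress below a point load on an elastic half-space:
Δσ_z = 3P/(2πz²) · [1 + (r/z)²]^(−5/2)
r/z = 4.8/3.2 = 1.5; [1+(r/z)²]^(−5/2) = 0.052516.
Δσ_z = 3×1620/(2π×3.2²) × 0.052516 = 75.536 × 0.052516 = 3.967 kPa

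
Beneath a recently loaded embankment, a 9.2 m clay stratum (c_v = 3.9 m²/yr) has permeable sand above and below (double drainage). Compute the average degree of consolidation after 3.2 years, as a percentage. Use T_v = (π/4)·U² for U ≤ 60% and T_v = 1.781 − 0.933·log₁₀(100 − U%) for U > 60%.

Drainage path length: H_d = H/2 = 4.6 m (double drainage).
T_v = c_v·t/H_d² = 3.9×3.2/4.6² = 0.58979.
T_v = 0.58979 corresponds to the U > 60% branch:
U = 1 − 10^((1.781 − T_v)/0.933)/100 = 0.8109

U ≈ 81.1 %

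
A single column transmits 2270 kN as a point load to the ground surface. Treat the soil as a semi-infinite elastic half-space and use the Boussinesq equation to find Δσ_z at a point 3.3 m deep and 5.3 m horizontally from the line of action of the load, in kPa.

Boussinesq vertical stress below a point load on an elastic half-space:
Δσ_z = 3P/(2πz²) · [1 + (r/z)²]^(−5/2)
r/z = 5.3/3.3 = 1.6061; [1+(r/z)²]^(−5/2) = 0.041254.
Δσ_z = 3×2270/(2π×3.3²) × 0.041254 = 99.527 × 0.041254 = 4.106 kPa

Δσ_z ≈ 4.11 kPa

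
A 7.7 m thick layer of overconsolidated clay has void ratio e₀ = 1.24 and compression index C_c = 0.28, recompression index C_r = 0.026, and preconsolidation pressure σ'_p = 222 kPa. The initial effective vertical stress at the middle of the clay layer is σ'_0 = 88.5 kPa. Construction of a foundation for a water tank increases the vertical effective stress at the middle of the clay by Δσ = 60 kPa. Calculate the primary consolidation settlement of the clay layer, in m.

S_c ≈ 0.0201 m

Final effective stress: σ'_f = 88.5 + 60 = 148.5 kPa.
σ'_f = 148.5 ≤ σ'_p = 222 kPa, so the clay remains overconsolidated and only the recompression index applies:
S_c = C_r·H/(1+e₀)·log₁₀(σ'_f/σ'_0) = 0.026×7.7/2.24×log₁₀(148.5/88.5)
    = 0.089375 × 0.22478 = 0.02009 m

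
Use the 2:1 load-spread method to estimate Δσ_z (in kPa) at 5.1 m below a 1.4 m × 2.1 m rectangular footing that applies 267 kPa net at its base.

By the 2:1 method the load spreads at 1 horizontal : 2 vertical, so at depth z the loaded area has grown by z in each plan dimension:
Δσ = qBL/((B+z)(L+z)) = 267×1.4×2.1/((1.4+5.1)(2.1+5.1)) = 16.773 kPa

Δσ_z ≈ 16.8 kPa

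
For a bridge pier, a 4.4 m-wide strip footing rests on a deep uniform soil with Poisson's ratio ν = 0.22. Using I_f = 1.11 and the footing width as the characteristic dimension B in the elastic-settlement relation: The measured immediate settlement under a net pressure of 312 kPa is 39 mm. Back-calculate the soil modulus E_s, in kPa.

S_e = q·B·(1−ν²)/E_s · I_f  ⇒  E_s = q·B·(1−ν²)·I_f / S_e.
E_s = 312 × 4.4 × 0.9516 × 1.11 / 0.039 = 37180 kPa

E_s ≈ 37200 kPa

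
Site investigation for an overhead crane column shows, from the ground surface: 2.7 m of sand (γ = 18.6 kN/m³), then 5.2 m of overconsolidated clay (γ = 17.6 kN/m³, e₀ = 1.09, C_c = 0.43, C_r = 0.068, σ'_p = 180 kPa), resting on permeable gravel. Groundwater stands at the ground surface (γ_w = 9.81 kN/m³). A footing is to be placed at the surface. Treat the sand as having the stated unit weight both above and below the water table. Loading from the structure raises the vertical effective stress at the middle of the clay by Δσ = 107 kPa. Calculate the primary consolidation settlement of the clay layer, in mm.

Mid-depth of clay below the ground surface: z = 2.7 + 5.2/2 = 5.3 m.
Total vertical stress at mid-clay: σ_v = 18.6×2.7 + 17.6×2.6 = 95.98 kPa.
Pore pressure: u = 9.81×(5.3 − 0) = 51.993 kPa.
Initial effective stress: σ'_0 = σ_v − u = 95.98 − 51.993 = 43.987 kPa.
Final effective stress: σ'_f = 43.987 + 107 = 150.99 kPa.
σ'_f = 150.99 ≤ σ'_p = 180 kPa, so the clay remains overconsolidated and only the recompression index applies:
S_c = C_r·H/(1+e₀)·log₁₀(σ'_f/σ'_0) = 0.068×5.2/2.09×log₁₀(150.99/43.987)
    = 0.16918 × 0.53562 = 0.09062 m

S_c ≈ 90.6 mm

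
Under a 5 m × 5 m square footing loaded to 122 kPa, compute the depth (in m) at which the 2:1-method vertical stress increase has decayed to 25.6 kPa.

z ≈ 5.92 m

2:1 spreading — at depth z the loaded area has grown by z in each plan dimension:
qB²/(B+z)² = Δσ_z ⇒ z = B(√(q/Δσ_z) − 1) = 5×(√(122/25.6) − 1) = 5.915 m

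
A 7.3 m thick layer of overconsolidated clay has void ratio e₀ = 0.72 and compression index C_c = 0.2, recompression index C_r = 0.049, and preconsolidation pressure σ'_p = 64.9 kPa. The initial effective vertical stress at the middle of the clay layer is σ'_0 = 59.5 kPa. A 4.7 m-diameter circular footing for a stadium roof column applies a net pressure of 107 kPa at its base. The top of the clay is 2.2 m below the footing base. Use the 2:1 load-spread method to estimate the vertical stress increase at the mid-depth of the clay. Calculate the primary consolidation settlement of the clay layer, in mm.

S_c ≈ 88.3 mm

Mid-depth of clay below the footing base: z = 2.2 + 7.3/2 = 5.85 m.
Stress increase at mid-clay by the 2:1 spreading method:
Δσ ≈ qD²/(D+z)² = 107×4.7²/(4.7+5.85)² = 21.236 kPa
Final effective stress: σ'_f = 59.5 + 21.236 = 80.736 kPa.
σ'_f = 80.736 > σ'_p = 64.9 kPa, so the stress path crosses the preconsolidation pressure — recompression up to σ'_p, then virgin compression beyond:
S_c = H/(1+e₀)·[C_r·log₁₀(σ'_p/σ'_0) + C_c·log₁₀(σ'_f/σ'_p)]
    = 7.3/1.72 × [0.049×log₁₀(64.9/59.5) + 0.2×log₁₀(80.736/64.9)]
    = 4.2442 × [0.0018487 + 0.018965] = 0.08834 m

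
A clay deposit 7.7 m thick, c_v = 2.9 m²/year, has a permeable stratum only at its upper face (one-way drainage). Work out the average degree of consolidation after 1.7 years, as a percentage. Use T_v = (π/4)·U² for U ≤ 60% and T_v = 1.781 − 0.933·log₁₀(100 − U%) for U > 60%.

U ≈ 32.5 %

Drainage path length: H_d = H = 7.7 m (single drainage).
T_v = c_v·t/H_d² = 2.9×1.7/7.7² = 0.083151.
T_v = 0.083151 corresponds to the U ≤ 60% branch:
U = √(4T_v/π) = 0.3254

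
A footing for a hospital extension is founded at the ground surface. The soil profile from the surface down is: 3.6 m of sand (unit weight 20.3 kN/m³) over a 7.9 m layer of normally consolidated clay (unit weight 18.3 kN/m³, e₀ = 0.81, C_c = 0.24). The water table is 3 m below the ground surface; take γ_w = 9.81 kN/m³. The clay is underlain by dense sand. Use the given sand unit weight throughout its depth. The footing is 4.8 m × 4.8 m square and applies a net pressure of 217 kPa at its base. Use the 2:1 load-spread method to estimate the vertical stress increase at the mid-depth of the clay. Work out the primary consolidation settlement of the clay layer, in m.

S_c ≈ 0.128 m

Mid-depth of clay below the ground surface: z = 3.6 + 7.9/2 = 7.55 m.
Total vertical stress at mid-clay: σ_v = 20.3×3.6 + 18.3×3.95 = 145.37 kPa.
Pore pressure: u = 9.81×(7.55 − 3) = 44.636 kPa.
Initial effective stress: σ'_0 = σ_v − u = 145.37 − 44.636 = 100.73 kPa.
Stress increase at mid-clay by the 2:1 spreading method:
Δσ = qBL/((B+z)(L+z)) = 217×4.8×4.8/((4.8+7.55)(4.8+7.55)) = 32.78 kPa
Final effective stress: σ'_f = σ'_0 + Δσ = 100.73 + 32.78 = 133.51 kPa.
Normally consolidated clay, so the full stress increment lies on the virgin compression line:
S_c = C_c·H/(1+e₀)·log₁₀(σ'_f/σ'_0) = 0.24×7.9/(1+0.81)×log₁₀(133.51/100.73)
    = 1.0475 × 0.12235 = 0.1282 m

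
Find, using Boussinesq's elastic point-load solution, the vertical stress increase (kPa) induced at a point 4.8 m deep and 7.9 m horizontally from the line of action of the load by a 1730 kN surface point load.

Boussinesq vertical stress below a point load on an elastic half-space:
Δσ_z = 3P/(2πz²) · [1 + (r/z)²]^(−5/2)
r/z = 7.9/4.8 = 1.6458; [1+(r/z)²]^(−5/2) = 0.037751.
Δσ_z = 3×1730/(2π×4.8²) × 0.037751 = 35.851 × 0.037751 = 1.353 kPa

Δσ_z ≈ 1.35 kPa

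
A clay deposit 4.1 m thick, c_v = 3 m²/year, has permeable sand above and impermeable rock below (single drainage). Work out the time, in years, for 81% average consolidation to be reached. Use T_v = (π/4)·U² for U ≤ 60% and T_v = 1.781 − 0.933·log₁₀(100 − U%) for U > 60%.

t ≈ 3.29 years

Drainage path length: H_d = H = 4.1 m (single drainage).
U > 60%: T_v = 1.781 − 0.933·log₁₀(100 − 81) = 0.58792.
t = T_v·H_d²/c_v = 0.58792×4.1²/3 = 3.294 years.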